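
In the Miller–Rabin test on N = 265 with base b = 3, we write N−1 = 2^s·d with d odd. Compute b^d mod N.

265 − 1 = 264 = 2^3 · 33, so d = 33.
3^1 ≡ 3 (mod 265)
3^2 ≡ 3^2 = 9 ≡ 9 (mod 265)
3^4 ≡ 9^2 = 81 ≡ 81 (mod 265)
3^8 ≡ 81^2 = 6561 ≡ 201 (mod 265)
3^16 ≡ 201^2 = 40401 ≡ 121 (mod 265)
3^32 ≡ 121^2 = 14641 ≡ 66 (mod 265)
33 = 32 + 1 in binary powers of 2.
So 3^33 ≡ 66 · 3 ≡ 198 (mod 265).
Squaring chain: 198 → 249 → 256; never reaches −1, so base 3 is a Miller–Rabin witness that 265 is composite.

198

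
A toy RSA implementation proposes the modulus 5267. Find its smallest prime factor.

23

5267 is odd.
Digit sum 20, not divisible by 3.
Ends in 7: not divisible by 5.
7: 5267 = 7·752 + 3
11: 5267 = 11·478 + 9
13: 5267 = 13·405 + 2
17: 5267 = 17·309 + 14
19: 5267 = 19·277 + 4
23: 5267 = 23·229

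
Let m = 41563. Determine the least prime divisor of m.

89

41563 is odd.
Digit sum 19, not divisible by 3.
Ends in 3: not divisible by 5.
7: 41563 = 7·5937 + 4
11: 41563 = 11·3778 + 5
13: 41563 = 13·3197 + 2
17: 41563 = 17·2444 + 15
19: 41563 = 19·2187 + 10
23: 41563 = 23·1807 + 2
29: 41563 = 29·1433 + 6
31: 41563 = 31·1340 + 23
37: 41563 = 37·1123 + 12
41: 41563 = 41·1013 + 30
43: 41563 = 43·966 + 25
47: 41563 = 47·884 + 15
53: 41563 = 53·784 + 11
59: 41563 = 59·704 + 27
61: 41563 = 61·681 + 22
67: 41563 = 67·620 + 23
71: 41563 = 71·585 + 28
73: 41563 = 73·569 + 26
79: 41563 = 79·526 + 9
83: 41563 = 83·500 + 63
89: 41563 = 89·467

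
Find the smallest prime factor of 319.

319 is odd.
Digit sum 13, not divisible by 3.
Ends in 9: not divisible by 5.
7: 319 = 7·45 + 4
11: 319 = 11·29

11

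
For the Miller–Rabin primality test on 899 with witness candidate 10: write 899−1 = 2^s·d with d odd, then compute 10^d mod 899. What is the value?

648

899 − 1 = 898 = 2^1 · 449, so d = 449.
10^1 ≡ 10 (mod 899)
10^2 ≡ 10^2 = 100 ≡ 100 (mod 899)
10^4 ≡ 100^2 = 10000 ≡ 111 (mod 899)
10^8 ≡ 111^2 = 12321 ≡ 634 (mod 899)
10^16 ≡ 634^2 = 401956 ≡ 103 (mod 899)
10^32 ≡ 103^2 = 10609 ≡ 720 (mod 899)
10^64 ≡ 720^2 = 518400 ≡ 576 (mod 899)
10^128 ≡ 576^2 = 331776 ≡ 45 (mod 899)
10^256 ≡ 45^2 = 2025 ≡ 227 (mod 899)
449 = 256 + 128 + 64 + 1 in binary powers of 2.
So 10^449 ≡ 227 · 45 · 576 · 10 ≡ 648 (mod 899).
Squaring chain: 648; never reaches −1, so base 10 is a Miller–Rabin witness that 899 is composite.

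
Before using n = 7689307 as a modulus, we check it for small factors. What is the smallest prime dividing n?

79

7689307 is odd.
Digit sum 40, not divisible by 3.
Ends in 7: not divisible by 5.
7: 7689307 = 7·1098472 + 3
11: 7689307 = 11·699027 + 10
13: 7689307 = 13·591485 + 2
17: 7689307 = 17·452312 + 3
19: 7689307 = 19·404700 + 7
23: 7689307 = 23·334317 + 16
29: 7689307 = 29·265148 + 15
31: 7689307 = 31·248042 + 5
37: 7689307 = 37·207819 + 4
41: 7689307 = 41·187544 + 3
43: 7689307 = 43·178821 + 4
47: 7689307 = 47·163602 + 13
53: 7689307 = 53·145081 + 14
59: 7689307 = 59·130327 + 14
61: 7689307 = 61·126054 + 13
67: 7689307 = 67·114765 + 52
71: 7689307 = 71·108300 + 7
73: 7689307 = 73·105332 + 71
79: 7689307 = 79·97333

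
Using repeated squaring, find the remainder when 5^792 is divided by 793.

508

5^1 ≡ 5 (mod 793)
5^2 ≡ 5^2 = 25 ≡ 25 (mod 793)
5^4 ≡ 25^2 = 625 ≡ 625 (mod 793)
5^8 ≡ 625^2 = 390625 ≡ 469 (mod 793)
5^16 ≡ 469^2 = 219961 ≡ 300 (mod 793)
5^32 ≡ 300^2 = 90000 ≡ 391 (mod 793)
5^64 ≡ 391^2 = 152881 ≡ 625 (mod 793)
5^128 ≡ 625^2 = 390625 ≡ 469 (mod 793)
5^256 ≡ 469^2 = 219961 ≡ 300 (mod 793)
5^512 ≡ 300^2 = 90000 ≡ 391 (mod 793)
792 = 512 + 256 + 16 + 8 in binary powers of 2.
So 5^792 ≡ 391 · 300 · 300 · 469 ≡ 508 (mod 793).
Since 508 ≠ 1, base 5 is a Fermat witness: 793 is composite.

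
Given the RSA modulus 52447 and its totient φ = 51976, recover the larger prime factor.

φ(n) = (p−1)(q−1) = n − (p+q) + 1, so p + q = 52447 − 51976 + 1 = 472.
p and q are the roots of t² − 472t + 52447 = 0.
Discriminant: 472² − 4·52447 = 222784 − 209788 = 12996; √12996 = 114.
q = (472 − 114)/2 = 179, p = (472 + 114)/2 = 293.
Check: 179 · 293 = 52447.

293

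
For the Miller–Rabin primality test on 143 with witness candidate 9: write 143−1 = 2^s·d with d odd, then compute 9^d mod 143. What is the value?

143 − 1 = 142 = 2^1 · 71, so d = 71.
9^1 ≡ 9 (mod 143)
9^2 ≡ 9^2 = 81 ≡ 81 (mod 143)
9^4 ≡ 81^2 = 6561 ≡ 126 (mod 143)
9^8 ≡ 126^2 = 15876 ≡ 3 (mod 143)
9^16 ≡ 3^2 = 9 ≡ 9 (mod 143)
9^32 ≡ 9^2 = 81 ≡ 81 (mod 143)
9^64 ≡ 81^2 = 6561 ≡ 126 (mod 143)
71 = 64 + 4 + 2 + 1 in binary powers of 2.
So 9^71 ≡ 126 · 126 · 81 · 9 ≡ 42 (mod 143).
Squaring chain: 42; never reaches −1, so base 9 is a Miller–Rabin witness that 143 is composite.

42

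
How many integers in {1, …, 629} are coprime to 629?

Factor: 629 = 17 · 37.
φ(629) = (17−1) · (37−1) = 16 · 36 = 576.

576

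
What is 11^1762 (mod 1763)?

1392

11^1 ≡ 11 (mod 1763)
11^2 ≡ 11^2 = 121 ≡ 121 (mod 1763)
11^4 ≡ 121^2 = 14641 ≡ 537 (mod 1763)
11^8 ≡ 537^2 = 288369 ≡ 1000 (mod 1763)
11^16 ≡ 1000^2 = 1000000 ≡ 379 (mod 1763)
11^32 ≡ 379^2 = 143641 ≡ 838 (mod 1763)
11^64 ≡ 838^2 = 702244 ≡ 570 (mod 1763)
11^128 ≡ 570^2 = 324900 ≡ 508 (mod 1763)
11^256 ≡ 508^2 = 258064 ≡ 666 (mod 1763)
11^512 ≡ 666^2 = 443556 ≡ 1043 (mod 1763)
11^1024 ≡ 1043^2 = 1087849 ≡ 78 (mod 1763)
1762 = 1024 + 512 + 128 + 64 + 32 + 2 in binary powers of 2.
So 11^1762 ≡ 78 · 1043 · 508 · 570 · 838 · 121 ≡ 1392 (mod 1763).
Since 1392 ≠ 1, base 11 is a Fermat witness: 1763 is composite.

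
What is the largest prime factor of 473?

473 = 11 · 43
43 is prime.
So 473 = 11 · 43; the largest prime factor is 43.

43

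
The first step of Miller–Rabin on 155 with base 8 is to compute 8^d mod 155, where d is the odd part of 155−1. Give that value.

33

155 − 1 = 154 = 2^1 · 77, so d = 77.
8^1 ≡ 8 (mod 155)
8^2 ≡ 8^2 = 64 ≡ 64 (mod 155)
8^4 ≡ 64^2 = 4096 ≡ 66 (mod 155)
8^8 ≡ 66^2 = 4356 ≡ 16 (mod 155)
8^16 ≡ 16^2 = 256 ≡ 101 (mod 155)
8^32 ≡ 101^2 = 10201 ≡ 126 (mod 155)
8^64 ≡ 126^2 = 15876 ≡ 66 (mod 155)
77 = 64 + 8 + 4 + 1 in binary powers of 2.
So 8^77 ≡ 66 · 16 · 66 · 8 ≡ 33 (mod 155).
Squaring chain: 33; never reaches −1, so base 8 is a Miller–Rabin witness that 155 is composite.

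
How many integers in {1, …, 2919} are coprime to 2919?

1656

Factor: 2919 = 3 · 7 · 139.
φ(2919) = (3−1) · (7−1) · (139−1) = 2 · 6 · 138 = 1656.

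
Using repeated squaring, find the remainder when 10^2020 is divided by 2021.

1615

10^1 ≡ 10 (mod 2021)
10^2 ≡ 10^2 = 100 ≡ 100 (mod 2021)
10^4 ≡ 100^2 = 10000 ≡ 1916 (mod 2021)
10^8 ≡ 1916^2 = 3671056 ≡ 920 (mod 2021)
10^16 ≡ 920^2 = 846400 ≡ 1622 (mod 2021)
10^32 ≡ 1622^2 = 2630884 ≡ 1563 (mod 2021)
10^64 ≡ 1563^2 = 2442969 ≡ 1601 (mod 2021)
10^128 ≡ 1601^2 = 2563201 ≡ 573 (mod 2021)
10^256 ≡ 573^2 = 328329 ≡ 927 (mod 2021)
10^512 ≡ 927^2 = 859329 ≡ 404 (mod 2021)
10^1024 ≡ 404^2 = 163216 ≡ 1536 (mod 2021)
2020 = 1024 + 512 + 256 + 128 + 64 + 32 + 4 in binary powers of 2.
So 10^2020 ≡ 1536 · 404 · 927 · 573 · 1601 · 1563 · 1916 ≡ 1615 (mod 2021).
Since 1615 ≠ 1, base 10 is a Fermat witness: 2021 is composite.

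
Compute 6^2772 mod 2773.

6^1 ≡ 6 (mod 2773)
6^2 ≡ 6^2 = 36 ≡ 36 (mod 2773)
6^4 ≡ 36^2 = 1296 ≡ 1296 (mod 2773)
6^8 ≡ 1296^2 = 1679616 ≡ 1951 (mod 2773)
6^16 ≡ 1951^2 = 3806401 ≡ 1845 (mod 2773)
6^32 ≡ 1845^2 = 3404025 ≡ 1554 (mod 2773)
6^64 ≡ 1554^2 = 2414916 ≡ 2406 (mod 2773)
6^128 ≡ 2406^2 = 5788836 ≡ 1585 (mod 2773)
6^256 ≡ 1585^2 = 2512225 ≡ 2660 (mod 2773)
6^512 ≡ 2660^2 = 7075600 ≡ 1677 (mod 2773)
6^1024 ≡ 1677^2 = 2812329 ≡ 507 (mod 2773)
6^2048 ≡ 507^2 = 257049 ≡ 1933 (mod 2773)
2772 = 2048 + 512 + 128 + 64 + 16 + 4 in binary powers of 2.
So 6^2772 ≡ 1933 · 1677 · 1585 · 2406 · 1845 · 1296 ≡ 789 (mod 2773).
Since 789 ≠ 1, base 6 is a Fermat witness: 2773 is composite.

789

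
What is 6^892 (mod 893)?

6^1 ≡ 6 (mod 893)
6^2 ≡ 6^2 = 36 ≡ 36 (mod 893)
6^4 ≡ 36^2 = 1296 ≡ 403 (mod 893)
6^8 ≡ 403^2 = 162409 ≡ 776 (mod 893)
6^16 ≡ 776^2 = 602176 ≡ 294 (mod 893)
6^32 ≡ 294^2 = 86436 ≡ 708 (mod 893)
6^64 ≡ 708^2 = 501264 ≡ 291 (mod 893)
6^128 ≡ 291^2 = 84681 ≡ 739 (mod 893)
6^256 ≡ 739^2 = 546121 ≡ 498 (mod 893)
6^512 ≡ 498^2 = 248004 ≡ 643 (mod 893)
892 = 512 + 256 + 64 + 32 + 16 + 8 + 4 in binary powers of 2.
So 6^892 ≡ 643 · 498 · 291 · 708 · 294 · 776 · 403 ≡ 291 (mod 893).
Since 291 ≠ 1, base 6 is a Fermat witness: 893 is composite.

291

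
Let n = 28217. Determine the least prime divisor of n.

28217 is odd.
Digit sum 20, not divisible by 3.
Ends in 7: not divisible by 5.
7: 28217 = 7·4031

7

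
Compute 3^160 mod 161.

39

3^1 ≡ 3 (mod 161)
3^2 ≡ 3^2 = 9 ≡ 9 (mod 161)
3^4 ≡ 9^2 = 81 ≡ 81 (mod 161)
3^8 ≡ 81^2 = 6561 ≡ 121 (mod 161)
3^16 ≡ 121^2 = 14641 ≡ 151 (mod 161)
3^32 ≡ 151^2 = 22801 ≡ 100 (mod 161)
3^64 ≡ 100^2 = 10000 ≡ 18 (mod 161)
3^128 ≡ 18^2 = 324 ≡ 2 (mod 161)
160 = 128 + 32 in binary powers of 2.
So 3^160 ≡ 2 · 100 ≡ 39 (mod 161).
Since 39 ≠ 1, base 3 is a Fermat witness: 161 is composite.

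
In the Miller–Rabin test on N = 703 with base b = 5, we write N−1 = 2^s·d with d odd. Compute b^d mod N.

438

703 − 1 = 702 = 2^1 · 351, so d = 351.
5^1 ≡ 5 (mod 703)
5^2 ≡ 5^2 = 25 ≡ 25 (mod 703)
5^4 ≡ 25^2 = 625 ≡ 625 (mod 703)
5^8 ≡ 625^2 = 390625 ≡ 460 (mod 703)
5^16 ≡ 460^2 = 211600 ≡ 700 (mod 703)
5^32 ≡ 700^2 = 490000 ≡ 9 (mod 703)
5^64 ≡ 9^2 = 81 ≡ 81 (mod 703)
5^128 ≡ 81^2 = 6561 ≡ 234 (mod 703)
5^256 ≡ 234^2 = 54756 ≡ 625 (mod 703)
351 = 256 + 64 + 16 + 8 + 4 + 2 + 1 in binary powers of 2.
So 5^351 ≡ 625 · 81 · 700 · 460 · 625 · 25 · 5 ≡ 438 (mod 703).
Squaring chain: 438; never reaches −1, so base 5 is a Miller–Rabin witness that 703 is composite.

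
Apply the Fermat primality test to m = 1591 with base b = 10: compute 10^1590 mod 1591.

704

10^1 ≡ 10 (mod 1591)
10^2 ≡ 10^2 = 100 ≡ 100 (mod 1591)
10^4 ≡ 100^2 = 10000 ≡ 454 (mod 1591)
10^8 ≡ 454^2 = 206116 ≡ 877 (mod 1591)
10^16 ≡ 877^2 = 769129 ≡ 676 (mod 1591)
10^32 ≡ 676^2 = 456976 ≡ 359 (mod 1591)
10^64 ≡ 359^2 = 128881 ≡ 10 (mod 1591)
10^128 ≡ 10^2 = 100 ≡ 100 (mod 1591)
10^256 ≡ 100^2 = 10000 ≡ 454 (mod 1591)
10^512 ≡ 454^2 = 206116 ≡ 877 (mod 1591)
10^1024 ≡ 877^2 = 769129 ≡ 676 (mod 1591)
1590 = 1024 + 512 + 32 + 16 + 4 + 2 in binary powers of 2.
So 10^1590 ≡ 676 · 877 · 359 · 676 · 454 · 100 ≡ 704 (mod 1591).
Since 704 ≠ 1, base 10 is a Fermat witness: 1591 is composite.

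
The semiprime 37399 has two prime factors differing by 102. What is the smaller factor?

149

Since p = q + 102, we have 37399 = q(q + 102), so q² + 102q − 37399 = 0.
Discriminant: 102² + 4·37399 = 10404 + 149596 = 160000; √160000 = 400.
q = (−102 + 400)/2 = 149, and p = q + 102 = 251.
Check: 149 · 251 = 37399.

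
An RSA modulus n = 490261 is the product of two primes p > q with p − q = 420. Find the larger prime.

941

Since p = q + 420, we have 490261 = q(q + 420), so q² + 420q − 490261 = 0.
Discriminant: 420² + 4·490261 = 176400 + 1961044 = 2137444; √2137444 = 1462.
q = (−420 + 1462)/2 = 521, and p = q + 420 = 941.
Check: 521 · 941 = 490261.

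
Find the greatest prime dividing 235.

47

235 = 5 · 47
47 is prime.
So 235 = 5 · 47; the largest prime factor is 47.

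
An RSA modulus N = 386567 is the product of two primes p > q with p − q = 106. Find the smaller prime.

571

Since p = q + 106, we have 386567 = q(q + 106), so q² + 106q − 386567 = 0.
Discriminant: 106² + 4·386567 = 11236 + 1546268 = 1557504; √1557504 = 1248.
q = (−106 + 1248)/2 = 571, and p = q + 106 = 677.
Check: 571 · 677 = 386567.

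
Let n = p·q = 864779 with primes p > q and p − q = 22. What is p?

Since p = q + 22, we have 864779 = q(q + 22), so q² + 22q − 864779 = 0.
Discriminant: 22² + 4·864779 = 484 + 3459116 = 3459600; √3459600 = 1860.
q = (−22 + 1860)/2 = 919, and p = q + 22 = 941.
Check: 919 · 941 = 864779.

941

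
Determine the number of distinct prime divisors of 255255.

6

255255 = 3 · 85085
85085 = 5 · 17017
17017 = 7 · 2431
2431 = 11 · 221
221 = 13 · 17
255255 = 3 · 5 · 7 · 11 · 13 · 17, which has 6 distinct prime factors.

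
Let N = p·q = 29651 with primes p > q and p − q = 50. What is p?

Since p = q + 50, we have 29651 = q(q + 50), so q² + 50q − 29651 = 0.
Discriminant: 50² + 4·29651 = 2500 + 118604 = 121104; √121104 = 348.
q = (−50 + 348)/2 = 149, and p = q + 50 = 199.
Check: 149 · 199 = 29651.

199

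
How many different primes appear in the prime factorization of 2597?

2597 = 7^2 · 53
2597 = 7^2 · 53, which has 2 distinct prime factors.

2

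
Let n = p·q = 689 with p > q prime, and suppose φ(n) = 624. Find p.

φ(n) = (p−1)(q−1) = n − (p+q) + 1, so p + q = 689 − 624 + 1 = 66.
p and q are the roots of t² − 66t + 689 = 0.
Discriminant: 66² − 4·689 = 4356 − 2756 = 1600; √1600 = 40.
q = (66 − 40)/2 = 13, p = (66 + 40)/2 = 53.
Check: 13 · 53 = 689.

53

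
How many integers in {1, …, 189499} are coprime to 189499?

174720

Factor: 189499 = 17 · 71 · 157.
φ(189499) = (17−1) · (71−1) · (157−1) = 16 · 70 · 156 = 174720.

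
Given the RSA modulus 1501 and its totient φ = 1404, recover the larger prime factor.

79

φ(n) = (p−1)(q−1) = n − (p+q) + 1, so p + q = 1501 − 1404 + 1 = 98.
p and q are the roots of t² − 98t + 1501 = 0.
Discriminant: 98² − 4·1501 = 9604 − 6004 = 3600; √3600 = 60.
q = (98 − 60)/2 = 19, p = (98 + 60)/2 = 79.
Check: 19 · 79 = 1501.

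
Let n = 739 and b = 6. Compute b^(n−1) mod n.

6^1 ≡ 6 (mod 739)
6^2 ≡ 6^2 = 36 ≡ 36 (mod 739)
6^4 ≡ 36^2 = 1296 ≡ 557 (mod 739)
6^8 ≡ 557^2 = 310249 ≡ 608 (mod 739)
6^16 ≡ 608^2 = 369664 ≡ 164 (mod 739)
6^32 ≡ 164^2 = 26896 ≡ 292 (mod 739)
6^64 ≡ 292^2 = 85264 ≡ 279 (mod 739)
6^128 ≡ 279^2 = 77841 ≡ 246 (mod 739)
6^256 ≡ 246^2 = 60516 ≡ 657 (mod 739)
6^512 ≡ 657^2 = 431649 ≡ 73 (mod 739)
738 = 512 + 128 + 64 + 32 + 2 in binary powers of 2.
So 6^738 ≡ 73 · 246 · 279 · 292 · 36 ≡ 1 (mod 739).
Since the result is 1, base 6 gives no evidence that 739 is composite.

1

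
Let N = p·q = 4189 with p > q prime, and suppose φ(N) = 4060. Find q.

φ(n) = (p−1)(q−1) = n − (p+q) + 1, so p + q = 4189 − 4060 + 1 = 130.
p and q are the roots of t² − 130t + 4189 = 0.
Discriminant: 130² − 4·4189 = 16900 − 16756 = 144; √144 = 12.
q = (130 − 12)/2 = 59, p = (130 + 12)/2 = 71.
Check: 59 · 71 = 4189.

59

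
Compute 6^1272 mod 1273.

558

6^1 ≡ 6 (mod 1273)
6^2 ≡ 6^2 = 36 ≡ 36 (mod 1273)
6^4 ≡ 36^2 = 1296 ≡ 23 (mod 1273)
6^8 ≡ 23^2 = 529 ≡ 529 (mod 1273)
6^16 ≡ 529^2 = 279841 ≡ 1054 (mod 1273)
6^32 ≡ 1054^2 = 1110916 ≡ 860 (mod 1273)
6^64 ≡ 860^2 = 739600 ≡ 1260 (mod 1273)
6^128 ≡ 1260^2 = 1587600 ≡ 169 (mod 1273)
6^256 ≡ 169^2 = 28561 ≡ 555 (mod 1273)
6^512 ≡ 555^2 = 308025 ≡ 1232 (mod 1273)
6^1024 ≡ 1232^2 = 1517824 ≡ 408 (mod 1273)
1272 = 1024 + 128 + 64 + 32 + 16 + 8 in binary powers of 2.
So 6^1272 ≡ 408 · 169 · 1260 · 860 · 1054 · 529 ≡ 558 (mod 1273).
Since 558 ≠ 1, base 6 is a Fermat witness: 1273 is composite.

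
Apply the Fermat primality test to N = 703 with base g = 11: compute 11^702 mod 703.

1

11^1 ≡ 11 (mod 703)
11^2 ≡ 11^2 = 121 ≡ 121 (mod 703)
11^4 ≡ 121^2 = 14641 ≡ 581 (mod 703)
11^8 ≡ 581^2 = 337561 ≡ 121 (mod 703)
11^16 ≡ 121^2 = 14641 ≡ 581 (mod 703)
11^32 ≡ 581^2 = 337561 ≡ 121 (mod 703)
11^64 ≡ 121^2 = 14641 ≡ 581 (mod 703)
11^128 ≡ 581^2 = 337561 ≡ 121 (mod 703)
11^256 ≡ 121^2 = 14641 ≡ 581 (mod 703)
11^512 ≡ 581^2 = 337561 ≡ 121 (mod 703)
702 = 512 + 128 + 32 + 16 + 8 + 4 + 2 in binary powers of 2.
So 11^702 ≡ 121 · 121 · 121 · 581 · 121 · 581 · 121 ≡ 1 (mod 703).
Since the result is 1, base 11 gives no evidence that 703 is composite.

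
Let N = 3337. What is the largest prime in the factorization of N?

71

3337 = 47 · 71
71 is prime.
So 3337 = 47 · 71; the largest prime factor is 71.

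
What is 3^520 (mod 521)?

1

3^1 ≡ 3 (mod 521)
3^2 ≡ 3^2 = 9 ≡ 9 (mod 521)
3^4 ≡ 9^2 = 81 ≡ 81 (mod 521)
3^8 ≡ 81^2 = 6561 ≡ 309 (mod 521)
3^16 ≡ 309^2 = 95481 ≡ 138 (mod 521)
3^32 ≡ 138^2 = 19044 ≡ 288 (mod 521)
3^64 ≡ 288^2 = 82944 ≡ 105 (mod 521)
3^128 ≡ 105^2 = 11025 ≡ 84 (mod 521)
3^256 ≡ 84^2 = 7056 ≡ 283 (mod 521)
3^512 ≡ 283^2 = 80089 ≡ 376 (mod 521)
520 = 512 + 8 in binary powers of 2.
So 3^520 ≡ 376 · 309 ≡ 1 (mod 521).
Since the result is 1, base 3 gives no evidence that 521 is composite.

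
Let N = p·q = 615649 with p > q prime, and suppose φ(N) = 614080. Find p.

809

φ(n) = (p−1)(q−1) = n − (p+q) + 1, so p + q = 615649 − 614080 + 1 = 1570.
p and q are the roots of t² − 1570t + 615649 = 0.
Discriminant: 1570² − 4·615649 = 2464900 − 2462596 = 2304; √2304 = 48.
q = (1570 − 48)/2 = 761, p = (1570 + 48)/2 = 809.
Check: 761 · 809 = 615649.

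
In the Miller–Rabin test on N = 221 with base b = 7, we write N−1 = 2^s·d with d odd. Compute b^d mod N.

97

221 − 1 = 220 = 2^2 · 55, so d = 55.
7^1 ≡ 7 (mod 221)
7^2 ≡ 7^2 = 49 ≡ 49 (mod 221)
7^4 ≡ 49^2 = 2401 ≡ 191 (mod 221)
7^8 ≡ 191^2 = 36481 ≡ 16 (mod 221)
7^16 ≡ 16^2 = 256 ≡ 35 (mod 221)
7^32 ≡ 35^2 = 1225 ≡ 120 (mod 221)
55 = 32 + 16 + 4 + 2 + 1 in binary powers of 2.
So 7^55 ≡ 120 · 35 · 191 · 49 · 7 ≡ 97 (mod 221).
Squaring chain: 97 → 127; never reaches −1, so base 7 is a Miller–Rabin witness that 221 is composite.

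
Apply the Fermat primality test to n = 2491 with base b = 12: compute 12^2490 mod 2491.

12^1 ≡ 12 (mod 2491)
12^2 ≡ 12^2 = 144 ≡ 144 (mod 2491)
12^4 ≡ 144^2 = 20736 ≡ 808 (mod 2491)
12^8 ≡ 808^2 = 652864 ≡ 222 (mod 2491)
12^16 ≡ 222^2 = 49284 ≡ 1955 (mod 2491)
12^32 ≡ 1955^2 = 3822025 ≡ 831 (mod 2491)
12^64 ≡ 831^2 = 690561 ≡ 554 (mod 2491)
12^128 ≡ 554^2 = 306916 ≡ 523 (mod 2491)
12^256 ≡ 523^2 = 273529 ≡ 2010 (mod 2491)
12^512 ≡ 2010^2 = 4040100 ≡ 2189 (mod 2491)
12^1024 ≡ 2189^2 = 4791721 ≡ 1528 (mod 2491)
12^2048 ≡ 1528^2 = 2334784 ≡ 717 (mod 2491)
2490 = 2048 + 256 + 128 + 32 + 16 + 8 + 2 in binary powers of 2.
So 12^2490 ≡ 717 · 2010 · 523 · 831 · 1955 · 222 · 144 ≡ 873 (mod 2491).
Since 873 ≠ 1, base 12 is a Fermat witness: 2491 is composite.

873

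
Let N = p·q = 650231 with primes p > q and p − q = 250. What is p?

941

Since p = q + 250, we have 650231 = q(q + 250), so q² + 250q − 650231 = 0.
Discriminant: 250² + 4·650231 = 62500 + 2600924 = 2663424; √2663424 = 1632.
q = (−250 + 1632)/2 = 691, and p = q + 250 = 941.
Check: 691 · 941 = 650231.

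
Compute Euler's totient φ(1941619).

Factor: 1941619 = 83 · 149 · 157.
φ(1941619) = (83−1) · (149−1) · (157−1) = 82 · 148 · 156 = 1893216.

1893216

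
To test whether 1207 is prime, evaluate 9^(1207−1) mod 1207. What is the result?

973

9^1 ≡ 9 (mod 1207)
9^2 ≡ 9^2 = 81 ≡ 81 (mod 1207)
9^4 ≡ 81^2 = 6561 ≡ 526 (mod 1207)
9^8 ≡ 526^2 = 276676 ≡ 273 (mod 1207)
9^16 ≡ 273^2 = 74529 ≡ 902 (mod 1207)
9^32 ≡ 902^2 = 813604 ≡ 86 (mod 1207)
9^64 ≡ 86^2 = 7396 ≡ 154 (mod 1207)
9^128 ≡ 154^2 = 23716 ≡ 783 (mod 1207)
9^256 ≡ 783^2 = 613089 ≡ 1140 (mod 1207)
9^512 ≡ 1140^2 = 1299600 ≡ 868 (mod 1207)
9^1024 ≡ 868^2 = 753424 ≡ 256 (mod 1207)
1206 = 1024 + 128 + 32 + 16 + 4 + 2 in binary powers of 2.
So 9^1206 ≡ 256 · 783 · 86 · 902 · 526 · 81 ≡ 973 (mod 1207).
Since 973 ≠ 1, base 9 is a Fermat witness: 1207 is composite.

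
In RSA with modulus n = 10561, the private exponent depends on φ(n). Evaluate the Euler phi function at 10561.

10324

Factor: 10561 = 59 · 179.
φ(10561) = (59−1) · (179−1) = 58 · 178 = 10324.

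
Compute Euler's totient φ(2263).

2160

Factor: 2263 = 31 · 73.
φ(2263) = (31−1) · (73−1) = 30 · 72 = 2160.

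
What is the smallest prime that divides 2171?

13

2171 is odd.
Digit sum 11, not divisible by 3.
Ends in 1: not divisible by 5.
7: 2171 = 7·310 + 1
11: 2171 = 11·197 + 4
13: 2171 = 13·167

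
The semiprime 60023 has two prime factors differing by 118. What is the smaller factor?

Since p = q + 118, we have 60023 = q(q + 118), so q² + 118q − 60023 = 0.
Discriminant: 118² + 4·60023 = 13924 + 240092 = 254016; √254016 = 504.
q = (−118 + 504)/2 = 193, and p = q + 118 = 311.
Check: 193 · 311 = 60023.

193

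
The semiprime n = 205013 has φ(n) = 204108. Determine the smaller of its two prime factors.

φ(n) = (p−1)(q−1) = n − (p+q) + 1, so p + q = 205013 − 204108 + 1 = 906.
p and q are the roots of t² − 906t + 205013 = 0.
Discriminant: 906² − 4·205013 = 820836 − 820052 = 784; √784 = 28.
q = (906 − 28)/2 = 439, p = (906 + 28)/2 = 467.
Check: 439 · 467 = 205013.

439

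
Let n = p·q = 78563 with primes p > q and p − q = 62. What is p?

Since p = q + 62, we have 78563 = q(q + 62), so q² + 62q − 78563 = 0.
Discriminant: 62² + 4·78563 = 3844 + 314252 = 318096; √318096 = 564.
q = (−62 + 564)/2 = 251, and p = q + 62 = 313.
Check: 251 · 313 = 78563.

313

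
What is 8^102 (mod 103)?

8^1 ≡ 8 (mod 103)
8^2 ≡ 8^2 = 64 ≡ 64 (mod 103)
8^4 ≡ 64^2 = 4096 ≡ 79 (mod 103)
8^8 ≡ 79^2 = 6241 ≡ 61 (mod 103)
8^16 ≡ 61^2 = 3721 ≡ 13 (mod 103)
8^32 ≡ 13^2 = 169 ≡ 66 (mod 103)
8^64 ≡ 66^2 = 4356 ≡ 30 (mod 103)
102 = 64 + 32 + 4 + 2 in binary powers of 2.
So 8^102 ≡ 30 · 66 · 79 · 64 ≡ 1 (mod 103).
Since the result is 1, base 8 gives no evidence that 103 is composite.

1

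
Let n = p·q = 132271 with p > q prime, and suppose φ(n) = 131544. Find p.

φ(n) = (p−1)(q−1) = n − (p+q) + 1, so p + q = 132271 − 131544 + 1 = 728.
p and q are the roots of t² − 728t + 132271 = 0.
Discriminant: 728² − 4·132271 = 529984 − 529084 = 900; √900 = 30.
q = (728 − 30)/2 = 349, p = (728 + 30)/2 = 379.
Check: 349 · 379 = 132271.

379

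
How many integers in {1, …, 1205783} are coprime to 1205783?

Factor: 1205783 = 59 · 107 · 191.
φ(1205783) = (59−1) · (107−1) · (191−1) = 58 · 106 · 190 = 1168120.

1168120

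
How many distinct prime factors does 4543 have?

4543 = 7 · 649
649 = 11 · 59
4543 = 7 · 11 · 59, which has 3 distinct prime factors.

3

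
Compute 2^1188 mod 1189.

297

2^1 ≡ 2 (mod 1189)
2^2 ≡ 2^2 = 4 ≡ 4 (mod 1189)
2^4 ≡ 4^2 = 16 ≡ 16 (mod 1189)
2^8 ≡ 16^2 = 256 ≡ 256 (mod 1189)
2^16 ≡ 256^2 = 65536 ≡ 141 (mod 1189)
2^32 ≡ 141^2 = 19881 ≡ 857 (mod 1189)
2^64 ≡ 857^2 = 734449 ≡ 836 (mod 1189)
2^128 ≡ 836^2 = 698896 ≡ 953 (mod 1189)
2^256 ≡ 953^2 = 908209 ≡ 1002 (mod 1189)
2^512 ≡ 1002^2 = 1004004 ≡ 488 (mod 1189)
2^1024 ≡ 488^2 = 238144 ≡ 344 (mod 1189)
1188 = 1024 + 128 + 32 + 4 in binary powers of 2.
So 2^1188 ≡ 344 · 953 · 857 · 16 ≡ 297 (mod 1189).
Since 297 ≠ 1, base 2 is a Fermat witness: 1189 is composite.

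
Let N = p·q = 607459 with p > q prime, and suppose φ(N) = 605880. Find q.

φ(n) = (p−1)(q−1) = n − (p+q) + 1, so p + q = 607459 − 605880 + 1 = 1580.
p and q are the roots of t² − 1580t + 607459 = 0.
Discriminant: 1580² − 4·607459 = 2496400 − 2429836 = 66564; √66564 = 258.
q = (1580 − 258)/2 = 661, p = (1580 + 258)/2 = 919.
Check: 661 · 919 = 607459.

661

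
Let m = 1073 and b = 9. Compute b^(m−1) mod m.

194

9^1 ≡ 9 (mod 1073)
9^2 ≡ 9^2 = 81 ≡ 81 (mod 1073)
9^4 ≡ 81^2 = 6561 ≡ 123 (mod 1073)
9^8 ≡ 123^2 = 15129 ≡ 107 (mod 1073)
9^16 ≡ 107^2 = 11449 ≡ 719 (mod 1073)
9^32 ≡ 719^2 = 516961 ≡ 848 (mod 1073)
9^64 ≡ 848^2 = 719104 ≡ 194 (mod 1073)
9^128 ≡ 194^2 = 37636 ≡ 81 (mod 1073)
9^256 ≡ 81^2 = 6561 ≡ 123 (mod 1073)
9^512 ≡ 123^2 = 15129 ≡ 107 (mod 1073)
9^1024 ≡ 107^2 = 11449 ≡ 719 (mod 1073)
1072 = 1024 + 32 + 16 in binary powers of 2.
So 9^1072 ≡ 719 · 848 · 719 ≡ 194 (mod 1073).
Since 194 ≠ 1, base 9 is a Fermat witness: 1073 is composite.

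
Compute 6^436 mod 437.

118

6^1 ≡ 6 (mod 437)
6^2 ≡ 6^2 = 36 ≡ 36 (mod 437)
6^4 ≡ 36^2 = 1296 ≡ 422 (mod 437)
6^8 ≡ 422^2 = 178084 ≡ 225 (mod 437)
6^16 ≡ 225^2 = 50625 ≡ 370 (mod 437)
6^32 ≡ 370^2 = 136900 ≡ 119 (mod 437)
6^64 ≡ 119^2 = 14161 ≡ 177 (mod 437)
6^128 ≡ 177^2 = 31329 ≡ 302 (mod 437)
6^256 ≡ 302^2 = 91204 ≡ 308 (mod 437)
436 = 256 + 128 + 32 + 16 + 4 in binary powers of 2.
So 6^436 ≡ 308 · 302 · 119 · 370 · 422 ≡ 118 (mod 437).
Since 118 ≠ 1, base 6 is a Fermat witness: 437 is composite.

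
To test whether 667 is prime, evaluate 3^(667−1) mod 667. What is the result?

3^1 ≡ 3 (mod 667)
3^2 ≡ 3^2 = 9 ≡ 9 (mod 667)
3^4 ≡ 9^2 = 81 ≡ 81 (mod 667)
3^8 ≡ 81^2 = 6561 ≡ 558 (mod 667)
3^16 ≡ 558^2 = 311364 ≡ 542 (mod 667)
3^32 ≡ 542^2 = 293764 ≡ 284 (mod 667)
3^64 ≡ 284^2 = 80656 ≡ 616 (mod 667)
3^128 ≡ 616^2 = 379456 ≡ 600 (mod 667)
3^256 ≡ 600^2 = 360000 ≡ 487 (mod 667)
3^512 ≡ 487^2 = 237169 ≡ 384 (mod 667)
666 = 512 + 128 + 16 + 8 + 2 in binary powers of 2.
So 3^666 ≡ 384 · 600 · 542 · 558 · 9 ≡ 660 (mod 667).
Since 660 ≠ 1, base 3 is a Fermat witness: 667 is composite.

660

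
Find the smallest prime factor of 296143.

31

296143 is odd.
Digit sum 25, not divisible by 3.
Ends in 3: not divisible by 5.
7: 296143 = 7·42306 + 1
11: 296143 = 11·26922 + 1
13: 296143 = 13·22780 + 3
17: 296143 = 17·17420 + 3
19: 296143 = 19·15586 + 9
23: 296143 = 23·12875 + 18
29: 296143 = 29·10211 + 24
31: 296143 = 31·9553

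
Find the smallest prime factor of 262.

2

262 is even: 2 divides it.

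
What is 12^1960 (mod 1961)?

12^1 ≡ 12 (mod 1961)
12^2 ≡ 12^2 = 144 ≡ 144 (mod 1961)
12^4 ≡ 144^2 = 20736 ≡ 1126 (mod 1961)
12^8 ≡ 1126^2 = 1267876 ≡ 1070 (mod 1961)
12^16 ≡ 1070^2 = 1144900 ≡ 1637 (mod 1961)
12^32 ≡ 1637^2 = 2679769 ≡ 1043 (mod 1961)
12^64 ≡ 1043^2 = 1087849 ≡ 1455 (mod 1961)
12^128 ≡ 1455^2 = 2117025 ≡ 1106 (mod 1961)
12^256 ≡ 1106^2 = 1223236 ≡ 1533 (mod 1961)
12^512 ≡ 1533^2 = 2350089 ≡ 811 (mod 1961)
12^1024 ≡ 811^2 = 657721 ≡ 786 (mod 1961)
1960 = 1024 + 512 + 256 + 128 + 32 + 8 in binary powers of 2.
So 12^1960 ≡ 786 · 811 · 1533 · 1106 · 1043 · 1070 ≡ 786 (mod 1961).
Since 786 ≠ 1, base 12 is a Fermat witness: 1961 is composite.

786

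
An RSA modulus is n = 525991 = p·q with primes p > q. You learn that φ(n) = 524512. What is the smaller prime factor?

φ(n) = (p−1)(q−1) = n − (p+q) + 1, so p + q = 525991 − 524512 + 1 = 1480.
p and q are the roots of t² − 1480t + 525991 = 0.
Discriminant: 1480² − 4·525991 = 2190400 − 2103964 = 86436; √86436 = 294.
q = (1480 − 294)/2 = 593, p = (1480 + 294)/2 = 887.
Check: 593 · 887 = 525991.

593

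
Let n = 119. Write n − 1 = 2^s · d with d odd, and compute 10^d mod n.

119 − 1 = 118 = 2^1 · 59, so d = 59.
10^1 ≡ 10 (mod 119)
10^2 ≡ 10^2 = 100 ≡ 100 (mod 119)
10^4 ≡ 100^2 = 10000 ≡ 4 (mod 119)
10^8 ≡ 4^2 = 16 ≡ 16 (mod 119)
10^16 ≡ 16^2 = 256 ≡ 18 (mod 119)
10^32 ≡ 18^2 = 324 ≡ 86 (mod 119)
59 = 32 + 16 + 8 + 2 + 1 in binary powers of 2.
So 10^59 ≡ 86 · 18 · 16 · 100 · 10 ≡ 54 (mod 119).
Squaring chain: 54; never reaches −1, so base 10 is a Miller–Rabin witness that 119 is composite.

54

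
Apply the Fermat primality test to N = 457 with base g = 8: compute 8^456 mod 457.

8^1 ≡ 8 (mod 457)
8^2 ≡ 8^2 = 64 ≡ 64 (mod 457)
8^4 ≡ 64^2 = 4096 ≡ 440 (mod 457)
8^8 ≡ 440^2 = 193600 ≡ 289 (mod 457)
8^16 ≡ 289^2 = 83521 ≡ 347 (mod 457)
8^32 ≡ 347^2 = 120409 ≡ 218 (mod 457)
8^64 ≡ 218^2 = 47524 ≡ 453 (mod 457)
8^128 ≡ 453^2 = 205209 ≡ 16 (mod 457)
8^256 ≡ 16^2 = 256 ≡ 256 (mod 457)
456 = 256 + 128 + 64 + 8 in binary powers of 2.
So 8^456 ≡ 256 · 16 · 453 · 289 ≡ 1 (mod 457).
Since the result is 1, base 8 gives no evidence that 457 is composite.

1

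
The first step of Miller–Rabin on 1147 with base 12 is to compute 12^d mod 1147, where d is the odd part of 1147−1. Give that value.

1147 − 1 = 1146 = 2^1 · 573, so d = 573.
12^1 ≡ 12 (mod 1147)
12^2 ≡ 12^2 = 144 ≡ 144 (mod 1147)
12^4 ≡ 144^2 = 20736 ≡ 90 (mod 1147)
12^8 ≡ 90^2 = 8100 ≡ 71 (mod 1147)
12^16 ≡ 71^2 = 5041 ≡ 453 (mod 1147)
12^32 ≡ 453^2 = 205209 ≡ 1043 (mod 1147)
12^64 ≡ 1043^2 = 1087849 ≡ 493 (mod 1147)
12^128 ≡ 493^2 = 243049 ≡ 1032 (mod 1147)
12^256 ≡ 1032^2 = 1065024 ≡ 608 (mod 1147)
12^512 ≡ 608^2 = 369664 ≡ 330 (mod 1147)
573 = 512 + 32 + 16 + 8 + 4 + 1 in binary powers of 2.
So 12^573 ≡ 330 · 1043 · 453 · 71 · 90 · 12 ≡ 1046 (mod 1147).
Squaring chain: 1046; never reaches −1, so base 12 is a Miller–Rabin witness that 1147 is composite.

1046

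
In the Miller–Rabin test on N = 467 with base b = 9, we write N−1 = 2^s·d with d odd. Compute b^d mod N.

467 − 1 = 466 = 2^1 · 233, so d = 233.
9^1 ≡ 9 (mod 467)
9^2 ≡ 9^2 = 81 ≡ 81 (mod 467)
9^4 ≡ 81^2 = 6561 ≡ 23 (mod 467)
9^8 ≡ 23^2 = 529 ≡ 62 (mod 467)
9^16 ≡ 62^2 = 3844 ≡ 108 (mod 467)
9^32 ≡ 108^2 = 11664 ≡ 456 (mod 467)
9^64 ≡ 456^2 = 207936 ≡ 121 (mod 467)
9^128 ≡ 121^2 = 14641 ≡ 164 (mod 467)
233 = 128 + 64 + 32 + 8 + 1 in binary powers of 2.
So 9^233 ≡ 164 · 121 · 456 · 62 · 9 ≡ 1 (mod 467).
Since 9^d ≡ 1 (mod 467), base 9 does not prove 467 composite.

1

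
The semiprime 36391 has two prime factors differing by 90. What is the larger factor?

Since p = q + 90, we have 36391 = q(q + 90), so q² + 90q − 36391 = 0.
Discriminant: 90² + 4·36391 = 8100 + 145564 = 153664; √153664 = 392.
q = (−90 + 392)/2 = 151, and p = q + 90 = 241.
Check: 151 · 241 = 36391.

241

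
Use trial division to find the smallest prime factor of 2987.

2987 is odd.
Digit sum 26, not divisible by 3.
Ends in 7: not divisible by 5.
7: 2987 = 7·426 + 5
11: 2987 = 11·271 + 6
13: 2987 = 13·229 + 10
17: 2987 = 17·175 + 12
19: 2987 = 19·157 + 4
23: 2987 = 23·129 + 20
29: 2987 = 29·103

29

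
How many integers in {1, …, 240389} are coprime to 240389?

Factor: 240389 = 37 · 73 · 89.
φ(240389) = (37−1) · (73−1) · (89−1) = 36 · 72 · 88 = 228096.

228096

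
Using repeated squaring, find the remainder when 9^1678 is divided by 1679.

210

9^1 ≡ 9 (mod 1679)
9^2 ≡ 9^2 = 81 ≡ 81 (mod 1679)
9^4 ≡ 81^2 = 6561 ≡ 1524 (mod 1679)
9^8 ≡ 1524^2 = 2322576 ≡ 519 (mod 1679)
9^16 ≡ 519^2 = 269361 ≡ 721 (mod 1679)
9^32 ≡ 721^2 = 519841 ≡ 1030 (mod 1679)
9^64 ≡ 1030^2 = 1060900 ≡ 1451 (mod 1679)
9^128 ≡ 1451^2 = 2105401 ≡ 1614 (mod 1679)
9^256 ≡ 1614^2 = 2604996 ≡ 867 (mod 1679)
9^512 ≡ 867^2 = 751689 ≡ 1176 (mod 1679)
9^1024 ≡ 1176^2 = 1382976 ≡ 1159 (mod 1679)
1678 = 1024 + 512 + 128 + 8 + 4 + 2 in binary powers of 2.
So 9^1678 ≡ 1159 · 1176 · 1614 · 519 · 1524 · 81 ≡ 210 (mod 1679).
Since 210 ≠ 1, base 9 is a Fermat witness: 1679 is composite.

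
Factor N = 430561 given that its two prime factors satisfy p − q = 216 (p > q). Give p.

773

Since p = q + 216, we have 430561 = q(q + 216), so q² + 216q − 430561 = 0.
Discriminant: 216² + 4·430561 = 46656 + 1722244 = 1768900; √1768900 = 1330.
q = (−216 + 1330)/2 = 557, and p = q + 216 = 773.
Check: 557 · 773 = 430561.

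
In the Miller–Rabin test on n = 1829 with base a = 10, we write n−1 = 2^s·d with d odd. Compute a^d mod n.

1043

1829 − 1 = 1828 = 2^2 · 457, so d = 457.
10^1 ≡ 10 (mod 1829)
10^2 ≡ 10^2 = 100 ≡ 100 (mod 1829)
10^4 ≡ 100^2 = 10000 ≡ 855 (mod 1829)
10^8 ≡ 855^2 = 731025 ≡ 1254 (mod 1829)
10^16 ≡ 1254^2 = 1572516 ≡ 1405 (mod 1829)
10^32 ≡ 1405^2 = 1974025 ≡ 534 (mod 1829)
10^64 ≡ 534^2 = 285156 ≡ 1661 (mod 1829)
10^128 ≡ 1661^2 = 2758921 ≡ 789 (mod 1829)
10^256 ≡ 789^2 = 622521 ≡ 661 (mod 1829)
457 = 256 + 128 + 64 + 8 + 1 in binary powers of 2.
So 10^457 ≡ 661 · 789 · 1661 · 1254 · 10 ≡ 1043 (mod 1829).
Squaring chain: 1043 → 1423; never reaches −1, so base 10 is a Miller–Rabin witness that 1829 is composite.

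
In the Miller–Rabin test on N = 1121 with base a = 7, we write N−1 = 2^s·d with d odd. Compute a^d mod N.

239

1121 − 1 = 1120 = 2^5 · 35, so d = 35.
7^1 ≡ 7 (mod 1121)
7^2 ≡ 7^2 = 49 ≡ 49 (mod 1121)
7^4 ≡ 49^2 = 2401 ≡ 159 (mod 1121)
7^8 ≡ 159^2 = 25281 ≡ 619 (mod 1121)
7^16 ≡ 619^2 = 383161 ≡ 900 (mod 1121)
7^32 ≡ 900^2 = 810000 ≡ 638 (mod 1121)
35 = 32 + 2 + 1 in binary powers of 2.
So 7^35 ≡ 638 · 49 · 7 ≡ 239 (mod 1121).
Squaring chain: 239 → 1071 → 258 → 425 → 144; never reaches −1, so base 7 is a Miller–Rabin witness that 1121 is composite.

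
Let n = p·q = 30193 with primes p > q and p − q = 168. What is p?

277

Since p = q + 168, we have 30193 = q(q + 168), so q² + 168q − 30193 = 0.
Discriminant: 168² + 4·30193 = 28224 + 120772 = 148996; √148996 = 386.
q = (−168 + 386)/2 = 109, and p = q + 168 = 277.
Check: 109 · 277 = 30193.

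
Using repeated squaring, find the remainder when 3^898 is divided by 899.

3^1 ≡ 3 (mod 899)
3^2 ≡ 3^2 = 9 ≡ 9 (mod 899)
3^4 ≡ 9^2 = 81 ≡ 81 (mod 899)
3^8 ≡ 81^2 = 6561 ≡ 268 (mod 899)
3^16 ≡ 268^2 = 71824 ≡ 803 (mod 899)
3^32 ≡ 803^2 = 644809 ≡ 226 (mod 899)
3^64 ≡ 226^2 = 51076 ≡ 732 (mod 899)
3^128 ≡ 732^2 = 535824 ≡ 20 (mod 899)
3^256 ≡ 20^2 = 400 ≡ 400 (mod 899)
3^512 ≡ 400^2 = 160000 ≡ 877 (mod 899)
898 = 512 + 256 + 128 + 2 in binary powers of 2.
So 3^898 ≡ 877 · 400 · 20 · 9 ≡ 38 (mod 899).
Since 38 ≠ 1, base 3 is a Fermat witness: 899 is composite.

38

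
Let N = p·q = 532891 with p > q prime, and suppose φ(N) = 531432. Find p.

733

φ(n) = (p−1)(q−1) = n − (p+q) + 1, so p + q = 532891 − 531432 + 1 = 1460.
p and q are the roots of t² − 1460t + 532891 = 0.
Discriminant: 1460² − 4·532891 = 2131600 − 2131564 = 36; √36 = 6.
q = (1460 − 6)/2 = 727, p = (1460 + 6)/2 = 733.
Check: 727 · 733 = 532891.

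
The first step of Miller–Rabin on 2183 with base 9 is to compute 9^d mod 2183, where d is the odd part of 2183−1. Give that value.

1302

2183 − 1 = 2182 = 2^1 · 1091, so d = 1091.
9^1 ≡ 9 (mod 2183)
9^2 ≡ 9^2 = 81 ≡ 81 (mod 2183)
9^4 ≡ 81^2 = 6561 ≡ 12 (mod 2183)
9^8 ≡ 12^2 = 144 ≡ 144 (mod 2183)
9^16 ≡ 144^2 = 20736 ≡ 1089 (mod 2183)
9^32 ≡ 1089^2 = 1185921 ≡ 552 (mod 2183)
9^64 ≡ 552^2 = 304704 ≡ 1267 (mod 2183)
9^128 ≡ 1267^2 = 1605289 ≡ 784 (mod 2183)
9^256 ≡ 784^2 = 614656 ≡ 1233 (mod 2183)
9^512 ≡ 1233^2 = 1520289 ≡ 921 (mod 2183)
9^1024 ≡ 921^2 = 848241 ≡ 1237 (mod 2183)
1091 = 1024 + 64 + 2 + 1 in binary powers of 2.
So 9^1091 ≡ 1237 · 1267 · 81 · 9 ≡ 1302 (mod 2183).
Squaring chain: 1302; never reaches −1, so base 9 is a Miller–Rabin witness that 2183 is composite.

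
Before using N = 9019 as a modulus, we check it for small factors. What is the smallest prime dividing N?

9019 is odd.
Digit sum 19, not divisible by 3.
Ends in 9: not divisible by 5.
7: 9019 = 7·1288 + 3
11: 9019 = 11·819 + 10
13: 9019 = 13·693 + 10
17: 9019 = 17·530 + 9
19: 9019 = 19·474 + 13
23: 9019 = 23·392 + 3
29: 9019 = 29·311

29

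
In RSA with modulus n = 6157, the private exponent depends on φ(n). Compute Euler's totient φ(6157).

5980

Factor: 6157 = 47 · 131.
φ(6157) = (47−1) · (131−1) = 46 · 130 = 5980.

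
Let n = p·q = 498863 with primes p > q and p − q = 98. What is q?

659

Since p = q + 98, we have 498863 = q(q + 98), so q² + 98q − 498863 = 0.
Discriminant: 98² + 4·498863 = 9604 + 1995452 = 2005056; √2005056 = 1416.
q = (−98 + 1416)/2 = 659, and p = q + 98 = 757.
Check: 659 · 757 = 498863.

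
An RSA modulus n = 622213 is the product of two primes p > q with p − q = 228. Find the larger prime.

Since p = q + 228, we have 622213 = q(q + 228), so q² + 228q − 622213 = 0.
Discriminant: 228² + 4·622213 = 51984 + 2488852 = 2540836; √2540836 = 1594.
q = (−228 + 1594)/2 = 683, and p = q + 228 = 911.
Check: 683 · 911 = 622213.

911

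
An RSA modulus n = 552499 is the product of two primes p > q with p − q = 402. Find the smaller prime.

569

Since p = q + 402, we have 552499 = q(q + 402), so q² + 402q − 552499 = 0.
Discriminant: 402² + 4·552499 = 161604 + 2209996 = 2371600; √2371600 = 1540.
q = (−402 + 1540)/2 = 569, and p = q + 402 = 971.
Check: 569 · 971 = 552499.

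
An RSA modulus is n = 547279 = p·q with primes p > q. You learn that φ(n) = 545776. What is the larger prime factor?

φ(n) = (p−1)(q−1) = n − (p+q) + 1, so p + q = 547279 − 545776 + 1 = 1504.
p and q are the roots of t² − 1504t + 547279 = 0.
Discriminant: 1504² − 4·547279 = 2262016 − 2189116 = 72900; √72900 = 270.
q = (1504 − 270)/2 = 617, p = (1504 + 270)/2 = 887.
Check: 617 · 887 = 547279.

887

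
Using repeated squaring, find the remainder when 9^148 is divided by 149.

1

9^1 ≡ 9 (mod 149)
9^2 ≡ 9^2 = 81 ≡ 81 (mod 149)
9^4 ≡ 81^2 = 6561 ≡ 5 (mod 149)
9^8 ≡ 5^2 = 25 ≡ 25 (mod 149)
9^16 ≡ 25^2 = 625 ≡ 29 (mod 149)
9^32 ≡ 29^2 = 841 ≡ 96 (mod 149)
9^64 ≡ 96^2 = 9216 ≡ 127 (mod 149)
9^128 ≡ 127^2 = 16129 ≡ 37 (mod 149)
148 = 128 + 16 + 4 in binary powers of 2.
So 9^148 ≡ 37 · 29 · 5 ≡ 1 (mod 149).
Since the result is 1, base 9 gives no evidence that 149 is composite.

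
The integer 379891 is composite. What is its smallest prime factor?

23

379891 is odd.
Digit sum 37, not divisible by 3.
Ends in 1: not divisible by 5.
7: 379891 = 7·54270 + 1
11: 379891 = 11·34535 + 6
13: 379891 = 13·29222 + 5
17: 379891 = 17·22346 + 9
19: 379891 = 19·19994 + 5
23: 379891 = 23·16517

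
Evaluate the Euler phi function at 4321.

4144

Factor: 4321 = 29 · 149.
φ(4321) = (29−1) · (149−1) = 28 · 148 = 4144.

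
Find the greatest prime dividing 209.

209 = 11 · 19
19 is prime.
So 209 = 11 · 19; the largest prime factor is 19.

19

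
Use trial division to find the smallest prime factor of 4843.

4843 is odd.
Digit sum 19, not divisible by 3.
Ends in 3: not divisible by 5.
7: 4843 = 7·691 + 6
11: 4843 = 11·440 + 3
13: 4843 = 13·372 + 7
17: 4843 = 17·284 + 15
19: 4843 = 19·254 + 17
23: 4843 = 23·210 + 13
29: 4843 = 29·167

29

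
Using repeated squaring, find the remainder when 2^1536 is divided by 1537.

49

2^1 ≡ 2 (mod 1537)
2^2 ≡ 2^2 = 4 ≡ 4 (mod 1537)
2^4 ≡ 4^2 = 16 ≡ 16 (mod 1537)
2^8 ≡ 16^2 = 256 ≡ 256 (mod 1537)
2^16 ≡ 256^2 = 65536 ≡ 982 (mod 1537)
2^32 ≡ 982^2 = 964324 ≡ 625 (mod 1537)
2^64 ≡ 625^2 = 390625 ≡ 227 (mod 1537)
2^128 ≡ 227^2 = 51529 ≡ 808 (mod 1537)
2^256 ≡ 808^2 = 652864 ≡ 1176 (mod 1537)
2^512 ≡ 1176^2 = 1382976 ≡ 1213 (mod 1537)
2^1024 ≡ 1213^2 = 1471369 ≡ 460 (mod 1537)
1536 = 1024 + 512 in binary powers of 2.
So 2^1536 ≡ 460 · 1213 ≡ 49 (mod 1537).
Since 49 ≠ 1, base 2 is a Fermat witness: 1537 is composite.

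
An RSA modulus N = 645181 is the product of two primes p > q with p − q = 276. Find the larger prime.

953

Since p = q + 276, we have 645181 = q(q + 276), so q² + 276q − 645181 = 0.
Discriminant: 276² + 4·645181 = 76176 + 2580724 = 2656900; √2656900 = 1630.
q = (−276 + 1630)/2 = 677, and p = q + 276 = 953.
Check: 677 · 953 = 645181.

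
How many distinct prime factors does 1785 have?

1785 = 3 · 595
595 = 5 · 119
119 = 7 · 17
1785 = 3 · 5 · 7 · 17, which has 4 distinct prime factors.

4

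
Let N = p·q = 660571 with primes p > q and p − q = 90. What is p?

Since p = q + 90, we have 660571 = q(q + 90), so q² + 90q − 660571 = 0.
Discriminant: 90² + 4·660571 = 8100 + 2642284 = 2650384; √2650384 = 1628.
q = (−90 + 1628)/2 = 769, and p = q + 90 = 859.
Check: 769 · 859 = 660571.

859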